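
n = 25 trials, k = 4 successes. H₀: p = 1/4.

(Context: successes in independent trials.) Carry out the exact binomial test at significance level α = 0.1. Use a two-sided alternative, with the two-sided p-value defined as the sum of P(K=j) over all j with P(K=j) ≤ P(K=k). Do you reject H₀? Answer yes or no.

reject H₀: no

Exact binomial: n=25, k=4, p₀=1/4=0.2500
P(X=j) = C(n,j)·p₀^j·(1−p₀)^(n−j); p = Σ P(X=j) over j with P(X=j) ≤ P(X=4)
p-value (two-sided) = 0.36318
At α=0.1: p ≥ α → fail to reject H₀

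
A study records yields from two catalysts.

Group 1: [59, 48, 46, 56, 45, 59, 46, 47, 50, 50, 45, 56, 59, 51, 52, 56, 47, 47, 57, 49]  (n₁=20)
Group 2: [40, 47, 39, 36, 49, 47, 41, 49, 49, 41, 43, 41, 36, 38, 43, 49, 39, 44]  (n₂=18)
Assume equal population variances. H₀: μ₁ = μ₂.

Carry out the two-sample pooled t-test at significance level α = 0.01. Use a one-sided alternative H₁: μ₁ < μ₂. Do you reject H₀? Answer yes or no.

reject H₀: no

x̄₁=51.250, s₁=5.067, n₁=20
x̄₂=42.833, s₂=4.554, n₂=18
s_p² = [19·5.067² + 17·4.554²]/36 = 23.3403
SE = √(s_p²·(1/20+1/18)) = 1.5696
t = (51.250−42.833)/1.5696 = 5.3622
df = 36
p-value (one-sided, H₁ less) = 1.00000
At α=0.01: p ≥ α → fail to reject H₀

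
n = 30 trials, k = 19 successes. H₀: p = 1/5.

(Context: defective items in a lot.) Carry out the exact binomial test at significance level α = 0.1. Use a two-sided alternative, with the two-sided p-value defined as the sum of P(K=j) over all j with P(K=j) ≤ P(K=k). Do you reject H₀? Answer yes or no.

Exact binomial: n=30, k=19, p₀=1/5=0.2000
P(X=j) = C(n,j)·p₀^j·(1−p₀)^(n−j); p = Σ P(X=j) over j with P(X=j) ≤ P(X=19)
p-value (two-sided) = 0.00000
At α=0.1: p < α → reject H₀

reject H₀: yes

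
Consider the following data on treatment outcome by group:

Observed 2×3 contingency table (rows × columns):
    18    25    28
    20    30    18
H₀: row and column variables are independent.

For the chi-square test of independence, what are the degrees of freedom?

degrees of freedom = 2

df = (r−1)(c−1) = (2−1)·(3−1) = 2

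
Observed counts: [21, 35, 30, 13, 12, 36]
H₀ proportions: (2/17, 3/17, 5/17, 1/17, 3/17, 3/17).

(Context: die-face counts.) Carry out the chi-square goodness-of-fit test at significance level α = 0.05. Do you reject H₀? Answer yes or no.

n = 147; E_i = n·p_i = [17.29, 25.94, 43.24, 8.65, 25.94, 25.94]
χ² = (21−17.29)²/17.29 + (35−25.94)²/25.94 + (30−43.24)²/43.24 + (13−8.65)²/8.65 + (12−25.94)²/25.94 + (36−25.94)²/25.94 = 21.5930
df = 5
p-value (upper-tail) = 0.00063
At α=0.05: p < α → reject H₀

reject H₀: yes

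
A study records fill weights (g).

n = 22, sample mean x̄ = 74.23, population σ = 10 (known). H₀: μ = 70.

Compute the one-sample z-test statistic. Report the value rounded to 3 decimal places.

test statistic = 1.984

SE = σ/√n = 10/√22 = 2.1320
z = (x̄−μ₀)/SE = (74.23−70)/2.1320 = 1.9840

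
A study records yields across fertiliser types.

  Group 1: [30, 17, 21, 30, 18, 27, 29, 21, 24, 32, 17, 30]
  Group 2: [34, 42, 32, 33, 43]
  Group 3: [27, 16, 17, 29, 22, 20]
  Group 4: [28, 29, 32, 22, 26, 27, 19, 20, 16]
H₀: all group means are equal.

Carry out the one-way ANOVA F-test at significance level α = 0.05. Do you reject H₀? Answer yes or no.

reject H₀: yes

Group means [24.67, 36.80, 21.83, 24.33], grand mean 25.938
SSB = Σnᵢ(x̄ᵢ−x̄)² = 733.575; SSW = ΣΣ(x−x̄ᵢ)² = 828.300
MSB = 733.575/3 = 244.5250; MSW = 828.300/28 = 29.5821
F = MSB/MSW = 8.2660
df = (3, 28)
p-value (upper-tail) = 0.00043
At α=0.05: p < α → reject H₀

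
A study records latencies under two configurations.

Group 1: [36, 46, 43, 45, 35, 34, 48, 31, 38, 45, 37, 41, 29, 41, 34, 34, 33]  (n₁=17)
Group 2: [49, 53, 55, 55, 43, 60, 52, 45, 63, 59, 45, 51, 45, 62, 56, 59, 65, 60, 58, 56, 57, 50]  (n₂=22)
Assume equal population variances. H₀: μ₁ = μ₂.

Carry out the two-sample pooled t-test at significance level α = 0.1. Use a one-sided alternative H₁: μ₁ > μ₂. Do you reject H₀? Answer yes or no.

reject H₀: no

x̄₁=38.235, s₁=5.707, n₁=17
x̄₂=54.455, s₂=6.315, n₂=22
s_p² = [16·5.707² + 21·6.315²]/37 = 36.7166
SE = √(s_p²·(1/17+1/22)) = 1.9567
t = (38.235−54.455)/1.9567 = -8.2890
df = 37
p-value (one-sided, H₁ greater) = 1.00000
At α=0.1: p ≥ α → fail to reject H₀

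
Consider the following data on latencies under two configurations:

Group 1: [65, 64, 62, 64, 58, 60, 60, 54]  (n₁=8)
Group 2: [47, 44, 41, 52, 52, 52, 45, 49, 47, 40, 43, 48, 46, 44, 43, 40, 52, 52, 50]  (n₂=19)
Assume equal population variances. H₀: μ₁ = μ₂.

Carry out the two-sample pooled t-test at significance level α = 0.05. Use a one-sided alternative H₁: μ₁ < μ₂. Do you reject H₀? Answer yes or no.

reject H₀: no

x̄₁=60.875, s₁=3.682, n₁=8
x̄₂=46.684, s₂=4.256, n₂=19
s_p² = [7·3.682² + 18·4.256²]/25 = 16.8392
SE = √(s_p²·(1/8+1/19)) = 1.7295
t = (60.875−46.684)/1.7295 = 8.2051
df = 25
p-value (one-sided, H₁ less) = 1.00000
At α=0.05: p ≥ α → fail to reject H₀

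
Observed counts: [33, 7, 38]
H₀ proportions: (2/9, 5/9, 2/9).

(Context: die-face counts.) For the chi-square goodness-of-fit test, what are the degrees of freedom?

degrees of freedom = 2

df = k − 1 = 3 − 1 = 2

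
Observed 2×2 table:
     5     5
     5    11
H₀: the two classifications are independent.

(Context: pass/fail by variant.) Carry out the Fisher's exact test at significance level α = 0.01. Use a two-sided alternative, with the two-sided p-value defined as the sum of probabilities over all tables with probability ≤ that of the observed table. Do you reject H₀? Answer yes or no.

reject H₀: no

Margins: r₁=10, r₂=16, c₁=10, c₂=16, n=26
p_obs = C(10,5)·C(16,5)/C(26,10); sum pmf over tables with pmf ≤ p_obs
p-value (two-sided) = 0.42496
At α=0.01: p ≥ α → fail to reject H₀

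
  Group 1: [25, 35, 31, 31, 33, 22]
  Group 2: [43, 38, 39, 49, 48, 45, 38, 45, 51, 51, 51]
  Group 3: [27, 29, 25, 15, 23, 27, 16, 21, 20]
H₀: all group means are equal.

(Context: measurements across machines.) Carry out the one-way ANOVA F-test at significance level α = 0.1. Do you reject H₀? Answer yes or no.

Group means [29.50, 45.27, 22.56], grand mean 33.769
SSB = Σnᵢ(x̄ᵢ−x̄)² = 2696.711; SSW = ΣΣ(x−x̄ᵢ)² = 589.904
MSB = 2696.711/2 = 1348.3557; MSW = 589.904/23 = 25.6480
F = MSB/MSW = 52.5716
df = (2, 23)
p-value (upper-tail) = 0.00000
At α=0.1: p < α → reject H₀

reject H₀: yes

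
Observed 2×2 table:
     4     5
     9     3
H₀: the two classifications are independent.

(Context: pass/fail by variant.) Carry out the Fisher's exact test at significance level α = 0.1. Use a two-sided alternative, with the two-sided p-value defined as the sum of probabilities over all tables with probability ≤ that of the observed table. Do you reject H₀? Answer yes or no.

Margins: r₁=9, r₂=12, c₁=13, c₂=8, n=21
p_obs = C(9,4)·C(12,9)/C(21,13); sum pmf over tables with pmf ≤ p_obs
p-value (two-sided) = 0.20310
At α=0.1: p ≥ α → fail to reject H₀

reject H₀: no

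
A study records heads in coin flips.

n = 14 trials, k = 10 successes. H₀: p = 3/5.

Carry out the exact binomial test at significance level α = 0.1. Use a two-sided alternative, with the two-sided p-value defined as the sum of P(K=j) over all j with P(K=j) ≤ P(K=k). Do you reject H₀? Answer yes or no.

reject H₀: no

Exact binomial: n=14, k=10, p₀=3/5=0.6000
P(X=j) = C(n,j)·p₀^j·(1−p₀)^(n−j); p = Σ P(X=j) over j with P(X=j) ≤ P(X=10)
p-value (two-sided) = 0.42940
At α=0.1: p ≥ α → fail to reject H₀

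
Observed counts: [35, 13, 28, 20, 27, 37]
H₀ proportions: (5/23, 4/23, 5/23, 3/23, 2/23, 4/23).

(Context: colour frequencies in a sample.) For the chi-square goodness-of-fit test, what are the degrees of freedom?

degrees of freedom = 5

df = k − 1 = 6 − 1 = 5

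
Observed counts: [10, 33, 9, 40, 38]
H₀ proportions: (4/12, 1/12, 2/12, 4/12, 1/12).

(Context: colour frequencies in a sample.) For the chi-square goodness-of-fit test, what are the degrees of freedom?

df = k − 1 = 5 − 1 = 4

degrees of freedom = 4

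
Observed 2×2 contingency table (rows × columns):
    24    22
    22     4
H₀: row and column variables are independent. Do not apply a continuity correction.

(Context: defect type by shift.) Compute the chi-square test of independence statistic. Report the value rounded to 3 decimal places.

Row totals [46, 26], col totals [46, 26], n=72
χ² = (24−29.39)²/29.39 + (22−16.61)²/16.61 + (22−16.61)²/16.61 + (4−9.39)²/9.39 = 7.5776
df = 1

test statistic = 7.578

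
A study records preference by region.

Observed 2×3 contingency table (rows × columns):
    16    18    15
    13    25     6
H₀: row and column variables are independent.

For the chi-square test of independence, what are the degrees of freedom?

degrees of freedom = 2

df = (r−1)(c−1) = (2−1)·(3−1) = 2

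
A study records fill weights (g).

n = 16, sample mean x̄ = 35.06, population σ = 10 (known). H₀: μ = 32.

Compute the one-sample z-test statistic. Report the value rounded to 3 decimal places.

SE = σ/√n = 10/√16 = 2.5000
z = (x̄−μ₀)/SE = (35.06−32)/2.5000 = 1.2240

test statistic = 1.224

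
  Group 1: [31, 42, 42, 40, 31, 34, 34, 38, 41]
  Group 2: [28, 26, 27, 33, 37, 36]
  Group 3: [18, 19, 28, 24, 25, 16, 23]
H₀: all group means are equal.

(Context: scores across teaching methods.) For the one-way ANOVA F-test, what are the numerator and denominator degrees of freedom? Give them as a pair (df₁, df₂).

k = 3 groups, N = 22 total
df = (k−1, N−k) = (3−1, 22−3) = (2, 19)

degrees of freedom = [2, 19]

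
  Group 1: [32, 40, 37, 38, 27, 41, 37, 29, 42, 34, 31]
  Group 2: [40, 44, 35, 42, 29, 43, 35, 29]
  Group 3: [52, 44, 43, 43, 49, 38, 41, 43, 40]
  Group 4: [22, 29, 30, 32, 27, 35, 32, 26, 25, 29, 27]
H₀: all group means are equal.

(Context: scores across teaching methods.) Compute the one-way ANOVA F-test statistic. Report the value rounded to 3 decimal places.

Group means [35.27, 37.12, 43.67, 28.55], grand mean 35.692
SSB = Σnᵢ(x̄ᵢ−x̄)² = 1152.524; SSW = ΣΣ(x−x̄ᵢ)² = 793.784
MSB = 1152.524/3 = 384.1745; MSW = 793.784/35 = 22.6795
F = MSB/MSW = 16.9393
df = (3, 35)

test statistic = 16.939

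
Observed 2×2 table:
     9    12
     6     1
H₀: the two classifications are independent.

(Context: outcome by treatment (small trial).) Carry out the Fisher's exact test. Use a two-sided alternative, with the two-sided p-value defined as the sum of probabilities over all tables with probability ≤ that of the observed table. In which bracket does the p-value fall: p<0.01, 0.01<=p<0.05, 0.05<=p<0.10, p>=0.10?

Margins: r₁=21, r₂=7, c₁=15, c₂=13, n=28
p_obs = C(21,9)·C(7,6)/C(28,15); sum pmf over tables with pmf ≤ p_obs
p-value (two-sided) = 0.08357
→ bracket: 0.05<=p<0.10

p-value bracket: 0.05<=p<0.10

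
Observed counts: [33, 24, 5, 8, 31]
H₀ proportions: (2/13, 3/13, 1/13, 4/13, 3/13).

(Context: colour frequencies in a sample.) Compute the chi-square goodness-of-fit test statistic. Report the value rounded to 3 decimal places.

test statistic = 40.305

n = 101; E_i = n·p_i = [15.54, 23.31, 7.77, 31.08, 23.31]
χ² = (33−15.54)²/15.54 + (24−23.31)²/23.31 + (5−7.77)²/7.77 + (8−31.08)²/31.08 + (31−23.31)²/23.31 = 40.3053
df = 4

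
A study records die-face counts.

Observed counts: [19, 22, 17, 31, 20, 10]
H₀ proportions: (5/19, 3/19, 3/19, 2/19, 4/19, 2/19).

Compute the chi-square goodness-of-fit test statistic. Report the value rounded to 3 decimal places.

n = 119; E_i = n·p_i = [31.32, 18.79, 18.79, 12.53, 25.05, 12.53]
χ² = (19−31.32)²/31.32 + (22−18.79)²/18.79 + (17−18.79)²/18.79 + (31−12.53)²/12.53 + (20−25.05)²/25.05 + (10−12.53)²/12.53 = 34.3359
df = 5

test statistic = 34.336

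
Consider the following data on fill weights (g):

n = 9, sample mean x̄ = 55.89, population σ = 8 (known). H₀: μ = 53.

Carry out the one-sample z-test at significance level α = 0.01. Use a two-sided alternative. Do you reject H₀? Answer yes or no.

reject H₀: no

SE = σ/√n = 8/√9 = 2.6667
z = (x̄−μ₀)/SE = (55.89−53)/2.6667 = 1.0838
p-value (two-sided) = 0.27848
At α=0.01: p ≥ α → fail to reject H₀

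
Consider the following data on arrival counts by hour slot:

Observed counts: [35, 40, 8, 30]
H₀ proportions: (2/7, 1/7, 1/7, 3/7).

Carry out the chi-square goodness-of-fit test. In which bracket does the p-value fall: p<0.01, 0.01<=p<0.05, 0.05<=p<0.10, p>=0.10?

p-value bracket: p<0.01

n = 113; E_i = n·p_i = [32.29, 16.14, 16.14, 48.43]
χ² = (35−32.29)²/32.29 + (40−16.14)²/16.14 + (8−16.14)²/16.14 + (30−48.43)²/48.43 = 46.6062
df = 3
p-value (upper-tail) = 0.00000
→ bracket: p<0.01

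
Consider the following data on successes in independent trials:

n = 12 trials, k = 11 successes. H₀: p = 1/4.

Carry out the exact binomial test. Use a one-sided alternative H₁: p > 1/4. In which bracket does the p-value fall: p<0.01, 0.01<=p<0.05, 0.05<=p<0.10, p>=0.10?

p-value bracket: p<0.01

Exact binomial: n=12, k=11, p₀=1/4=0.2500
P(X≥11) from Σ C(n,i)·p₀^i·(1−p₀)^(n−i)
p-value (one-sided, H₁ greater) = 0.00000
→ bracket: p<0.01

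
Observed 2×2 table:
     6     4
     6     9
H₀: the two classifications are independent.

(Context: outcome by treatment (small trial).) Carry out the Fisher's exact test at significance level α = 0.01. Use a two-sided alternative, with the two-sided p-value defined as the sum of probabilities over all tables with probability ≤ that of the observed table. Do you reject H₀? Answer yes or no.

Margins: r₁=10, r₂=15, c₁=12, c₂=13, n=25
p_obs = C(10,6)·C(15,6)/C(25,12); sum pmf over tables with pmf ≤ p_obs
p-value (two-sided) = 0.42831
At α=0.01: p ≥ α → fail to reject H₀

reject H₀: no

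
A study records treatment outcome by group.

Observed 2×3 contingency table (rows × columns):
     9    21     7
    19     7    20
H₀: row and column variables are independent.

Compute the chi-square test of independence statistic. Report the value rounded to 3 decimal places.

Row totals [37, 46], col totals [28, 28, 27], n=83
χ² = (9−12.48)²/12.48 + (21−12.48)²/12.48 + (7−12.04)²/12.04 + (19−15.52)²/15.52 + (7−15.52)²/15.52 + (20−14.96)²/14.96 = 16.0434
df = 2

test statistic = 16.043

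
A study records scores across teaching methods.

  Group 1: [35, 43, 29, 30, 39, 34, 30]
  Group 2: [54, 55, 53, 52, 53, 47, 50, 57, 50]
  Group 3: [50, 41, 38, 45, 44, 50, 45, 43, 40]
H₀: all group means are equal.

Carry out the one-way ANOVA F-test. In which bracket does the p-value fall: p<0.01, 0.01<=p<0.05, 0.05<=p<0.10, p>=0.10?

Group means [34.29, 52.33, 44.00], grand mean 44.280
SSB = Σnᵢ(x̄ᵢ−x̄)² = 1283.611; SSW = ΣΣ(x−x̄ᵢ)² = 371.429
MSB = 1283.611/2 = 641.8057; MSW = 371.429/22 = 16.8831
F = MSB/MSW = 38.0146
df = (2, 22)
p-value (upper-tail) = 0.00000
→ bracket: p<0.01

p-value bracket: p<0.01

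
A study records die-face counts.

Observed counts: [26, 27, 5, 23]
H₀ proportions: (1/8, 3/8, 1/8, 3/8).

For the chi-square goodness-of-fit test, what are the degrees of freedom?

degrees of freedom = 3

df = k − 1 = 4 − 1 = 3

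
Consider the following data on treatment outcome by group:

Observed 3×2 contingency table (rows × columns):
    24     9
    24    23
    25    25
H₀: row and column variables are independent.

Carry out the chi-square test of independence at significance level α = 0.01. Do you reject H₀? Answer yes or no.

reject H₀: no

Row totals [33, 47, 50], col totals [73, 57], n=130
χ² = (24−18.53)²/18.53 + (9−14.47)²/14.47 + (24−26.39)²/26.39 + (23−20.61)²/20.61 + (25−28.08)²/28.08 + (25−21.92)²/21.92 = 4.9451
df = 2
p-value (upper-tail) = 0.08437
At α=0.01: p ≥ α → fail to reject H₀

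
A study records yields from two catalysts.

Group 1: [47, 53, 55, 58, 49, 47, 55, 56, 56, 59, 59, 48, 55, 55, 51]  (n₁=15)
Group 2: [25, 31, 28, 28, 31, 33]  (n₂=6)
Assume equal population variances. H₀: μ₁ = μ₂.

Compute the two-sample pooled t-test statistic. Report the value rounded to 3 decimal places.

x̄₁=53.533, s₁=4.172, n₁=15
x̄₂=29.333, s₂=2.875, n₂=6
s_p² = [14·4.172² + 5·2.875²]/19 = 15.0035
SE = √(s_p²·(1/15+1/6)) = 1.8710
t = (53.533−29.333)/1.8710 = 12.9339
df = 19

test statistic = 12.934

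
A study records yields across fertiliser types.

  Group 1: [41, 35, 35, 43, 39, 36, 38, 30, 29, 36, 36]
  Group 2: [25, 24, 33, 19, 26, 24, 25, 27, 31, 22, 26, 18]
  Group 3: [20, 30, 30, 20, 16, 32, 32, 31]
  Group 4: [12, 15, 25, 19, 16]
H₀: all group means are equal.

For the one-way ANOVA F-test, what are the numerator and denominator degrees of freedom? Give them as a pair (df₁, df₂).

degrees of freedom = [3, 32]

k = 4 groups, N = 36 total
df = (k−1, N−k) = (4−1, 36−4) = (3, 32)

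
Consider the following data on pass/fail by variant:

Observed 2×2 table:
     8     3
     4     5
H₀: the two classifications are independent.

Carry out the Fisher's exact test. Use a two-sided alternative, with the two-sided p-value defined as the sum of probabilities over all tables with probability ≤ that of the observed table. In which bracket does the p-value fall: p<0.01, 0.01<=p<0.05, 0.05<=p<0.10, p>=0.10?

p-value bracket: p>=0.10

Margins: r₁=11, r₂=9, c₁=12, c₂=8, n=20
p_obs = C(11,8)·C(9,4)/C(20,12); sum pmf over tables with pmf ≤ p_obs
p-value (two-sided) = 0.36185
→ bracket: p>=0.10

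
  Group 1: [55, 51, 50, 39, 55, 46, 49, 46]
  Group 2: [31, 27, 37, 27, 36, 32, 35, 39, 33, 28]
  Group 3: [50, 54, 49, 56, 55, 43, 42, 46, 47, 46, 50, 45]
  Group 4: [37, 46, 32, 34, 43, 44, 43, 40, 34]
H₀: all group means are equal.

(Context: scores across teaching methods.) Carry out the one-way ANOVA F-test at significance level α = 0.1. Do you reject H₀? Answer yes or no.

Group means [48.88, 32.50, 48.58, 39.22], grand mean 42.359
SSB = Σnᵢ(x̄ᵢ−x̄)² = 1865.127; SSW = ΣΣ(x−x̄ᵢ)² = 801.847
MSB = 1865.127/3 = 621.7090; MSW = 801.847/35 = 22.9099
F = MSB/MSW = 27.1371
df = (3, 35)
p-value (upper-tail) = 0.00000
At α=0.1: p < α → reject H₀

reject H₀: yes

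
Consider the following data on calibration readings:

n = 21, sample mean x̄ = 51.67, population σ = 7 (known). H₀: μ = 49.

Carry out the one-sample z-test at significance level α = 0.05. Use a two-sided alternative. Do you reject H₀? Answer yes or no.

SE = σ/√n = 7/√21 = 1.5275
z = (x̄−μ₀)/SE = (51.67−49)/1.5275 = 1.7479
p-value (two-sided) = 0.08048
At α=0.05: p ≥ α → fail to reject H₀

reject H₀: no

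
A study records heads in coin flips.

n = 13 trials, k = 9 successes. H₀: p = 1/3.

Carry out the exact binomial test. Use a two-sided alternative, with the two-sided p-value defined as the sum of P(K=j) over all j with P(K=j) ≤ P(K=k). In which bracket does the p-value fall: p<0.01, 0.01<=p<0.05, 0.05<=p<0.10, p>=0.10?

p-value bracket: 0.01<=p<0.05

Exact binomial: n=13, k=9, p₀=1/3=0.3333
P(X=j) = C(n,j)·p₀^j·(1−p₀)^(n−j); p = Σ P(X=j) over j with P(X=j) ≤ P(X=9)
p-value (two-sided) = 0.01396
→ bracket: 0.01<=p<0.05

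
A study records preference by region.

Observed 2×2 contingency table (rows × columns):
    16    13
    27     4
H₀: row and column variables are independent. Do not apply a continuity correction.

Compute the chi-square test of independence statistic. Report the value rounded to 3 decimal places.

test statistic = 7.520

Row totals [29, 31], col totals [43, 17], n=60
χ² = (16−20.78)²/20.78 + (13−8.22)²/8.22 + (27−22.22)²/22.22 + (4−8.78)²/8.78 = 7.5203
df = 1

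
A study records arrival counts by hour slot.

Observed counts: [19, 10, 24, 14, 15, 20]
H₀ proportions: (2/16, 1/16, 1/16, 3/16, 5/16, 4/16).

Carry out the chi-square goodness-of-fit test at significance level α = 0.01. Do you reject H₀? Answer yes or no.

n = 102; E_i = n·p_i = [12.75, 6.38, 6.38, 19.12, 31.88, 25.50]
χ² = (19−12.75)²/12.75 + (10−6.38)²/6.38 + (24−6.38)²/6.38 + (14−19.12)²/19.12 + (15−31.88)²/31.88 + (20−25.50)²/25.50 = 65.3464
df = 5
p-value (upper-tail) = 0.00000
At α=0.01: p < α → reject H₀

reject H₀: yes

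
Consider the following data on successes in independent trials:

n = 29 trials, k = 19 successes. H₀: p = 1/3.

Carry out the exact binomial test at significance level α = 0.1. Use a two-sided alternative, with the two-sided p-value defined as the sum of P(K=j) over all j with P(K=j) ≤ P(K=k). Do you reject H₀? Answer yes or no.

reject H₀: yes

Exact binomial: n=29, k=19, p₀=1/3=0.3333
P(X=j) = C(n,j)·p₀^j·(1−p₀)^(n−j); p = Σ P(X=j) over j with P(X=j) ≤ P(X=19)
p-value (two-sided) = 0.00051
At α=0.1: p < α → reject H₀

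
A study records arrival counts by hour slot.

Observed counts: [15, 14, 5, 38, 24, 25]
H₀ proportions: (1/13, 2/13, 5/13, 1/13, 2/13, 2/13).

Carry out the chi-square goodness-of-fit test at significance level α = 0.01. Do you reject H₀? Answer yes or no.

reject H₀: yes

n = 121; E_i = n·p_i = [9.31, 18.62, 46.54, 9.31, 18.62, 18.62]
χ² = (15−9.31)²/9.31 + (14−18.62)²/18.62 + (5−46.54)²/46.54 + (38−9.31)²/9.31 + (24−18.62)²/18.62 + (25−18.62)²/18.62 = 133.8967
df = 5
p-value (upper-tail) = 0.00000
At α=0.01: p < α → reject H₀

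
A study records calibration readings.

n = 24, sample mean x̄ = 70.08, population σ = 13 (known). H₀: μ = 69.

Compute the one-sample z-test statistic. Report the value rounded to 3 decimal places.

test statistic = 0.407

SE = σ/√n = 13/√24 = 2.6536
z = (x̄−μ₀)/SE = (70.08−69)/2.6536 = 0.4070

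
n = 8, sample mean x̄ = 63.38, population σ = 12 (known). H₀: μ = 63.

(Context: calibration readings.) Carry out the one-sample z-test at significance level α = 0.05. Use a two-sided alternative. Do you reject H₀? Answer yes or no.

SE = σ/√n = 12/√8 = 4.2426
z = (x̄−μ₀)/SE = (63.38−63)/4.2426 = 0.0896
p-value (two-sided) = 0.92863
At α=0.05: p ≥ α → fail to reject H₀

reject H₀: no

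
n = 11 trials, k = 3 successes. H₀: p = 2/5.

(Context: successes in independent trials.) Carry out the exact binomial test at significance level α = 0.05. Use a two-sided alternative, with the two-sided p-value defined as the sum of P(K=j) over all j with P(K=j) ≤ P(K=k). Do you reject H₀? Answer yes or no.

reject H₀: no

Exact binomial: n=11, k=3, p₀=2/5=0.4000
P(X=j) = C(n,j)·p₀^j·(1−p₀)^(n−j); p = Σ P(X=j) over j with P(X=j) ≤ P(X=3)
p-value (two-sided) = 0.54279
At α=0.05: p ≥ α → fail to reject H₀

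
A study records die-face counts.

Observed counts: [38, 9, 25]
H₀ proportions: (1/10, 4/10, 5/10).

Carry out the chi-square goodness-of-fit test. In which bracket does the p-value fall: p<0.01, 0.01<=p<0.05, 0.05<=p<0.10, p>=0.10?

n = 72; E_i = n·p_i = [7.20, 28.80, 36.00]
χ² = (38−7.20)²/7.20 + (9−28.80)²/28.80 + (25−36.00)²/36.00 = 148.7292
df = 2
p-value (upper-tail) = 0.00000
→ bracket: p<0.01

p-value bracket: p<0.01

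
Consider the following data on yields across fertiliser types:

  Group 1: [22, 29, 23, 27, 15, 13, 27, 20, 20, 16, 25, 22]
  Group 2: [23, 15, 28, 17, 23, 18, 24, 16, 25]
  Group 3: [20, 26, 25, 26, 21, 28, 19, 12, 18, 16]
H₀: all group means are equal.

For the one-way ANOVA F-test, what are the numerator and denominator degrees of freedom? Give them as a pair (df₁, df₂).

degrees of freedom = [2, 28]

k = 3 groups, N = 31 total
df = (k−1, N−k) = (3−1, 31−3) = (2, 28)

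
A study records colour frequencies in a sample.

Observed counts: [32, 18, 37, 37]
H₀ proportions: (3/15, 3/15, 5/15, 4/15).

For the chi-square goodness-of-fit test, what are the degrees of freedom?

df = k − 1 = 4 − 1 = 3

degrees of freedom = 3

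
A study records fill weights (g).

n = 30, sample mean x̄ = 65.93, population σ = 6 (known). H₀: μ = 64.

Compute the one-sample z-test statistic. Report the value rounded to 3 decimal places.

test statistic = 1.762

SE = σ/√n = 6/√30 = 1.0954
z = (x̄−μ₀)/SE = (65.93−64)/1.0954 = 1.7618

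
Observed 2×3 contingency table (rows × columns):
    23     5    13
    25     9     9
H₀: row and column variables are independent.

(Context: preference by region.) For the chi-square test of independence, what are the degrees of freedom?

degrees of freedom = 2

df = (r−1)(c−1) = (2−1)·(3−1) = 2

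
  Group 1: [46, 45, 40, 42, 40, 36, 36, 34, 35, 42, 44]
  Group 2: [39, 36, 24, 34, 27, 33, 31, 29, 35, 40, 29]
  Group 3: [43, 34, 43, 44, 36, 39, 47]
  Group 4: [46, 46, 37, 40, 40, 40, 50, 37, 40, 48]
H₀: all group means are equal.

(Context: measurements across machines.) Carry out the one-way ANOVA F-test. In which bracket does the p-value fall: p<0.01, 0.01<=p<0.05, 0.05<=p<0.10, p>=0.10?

Group means [40.00, 32.45, 40.86, 42.40], grand mean 38.641
SSB = Σnᵢ(x̄ᵢ−x̄)² = 616.990; SSW = ΣΣ(x−x̄ᵢ)² = 753.984
MSB = 616.990/3 = 205.6633; MSW = 753.984/35 = 21.5424
F = MSB/MSW = 9.5469
df = (3, 35)
p-value (upper-tail) = 0.00010
→ bracket: p<0.01

p-value bracket: p<0.01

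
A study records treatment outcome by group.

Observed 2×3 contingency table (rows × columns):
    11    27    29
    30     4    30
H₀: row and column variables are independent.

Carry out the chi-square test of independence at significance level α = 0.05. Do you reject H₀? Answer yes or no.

reject H₀: yes

Row totals [67, 64], col totals [41, 31, 59], n=131
χ² = (11−20.97)²/20.97 + (27−15.85)²/15.85 + (29−30.18)²/30.18 + (30−20.03)²/20.03 + (4−15.15)²/15.15 + (30−28.82)²/28.82 = 25.8312
df = 2
p-value (upper-tail) = 0.00000
At α=0.05: p < α → reject H₀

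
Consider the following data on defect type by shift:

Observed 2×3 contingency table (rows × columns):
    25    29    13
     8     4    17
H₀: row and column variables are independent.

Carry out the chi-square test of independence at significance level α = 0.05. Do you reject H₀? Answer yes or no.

reject H₀: yes

Row totals [67, 29], col totals [33, 33, 30], n=96
χ² = (25−23.03)²/23.03 + (29−23.03)²/23.03 + (13−20.94)²/20.94 + (8−9.97)²/9.97 + (4−9.97)²/9.97 + (17−9.06)²/9.06 = 15.6390
df = 2
p-value (upper-tail) = 0.00040
At α=0.05: p < α → reject H₀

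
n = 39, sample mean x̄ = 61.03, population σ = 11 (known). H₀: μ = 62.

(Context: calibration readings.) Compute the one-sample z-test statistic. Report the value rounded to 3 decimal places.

SE = σ/√n = 11/√39 = 1.7614
z = (x̄−μ₀)/SE = (61.03−62)/1.7614 = -0.5507

test statistic = -0.551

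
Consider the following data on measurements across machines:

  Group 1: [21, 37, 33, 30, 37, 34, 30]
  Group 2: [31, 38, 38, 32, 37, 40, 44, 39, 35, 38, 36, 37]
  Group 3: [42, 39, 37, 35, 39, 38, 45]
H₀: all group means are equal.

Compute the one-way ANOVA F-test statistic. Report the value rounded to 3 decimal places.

test statistic = 6.566

Group means [31.71, 37.08, 39.29], grand mean 36.231
SSB = Σnᵢ(x̄ᵢ−x̄)² = 216.842; SSW = ΣΣ(x−x̄ᵢ)² = 379.774
MSB = 216.842/2 = 108.4208; MSW = 379.774/23 = 16.5119
F = MSB/MSW = 6.5662
df = (2, 23)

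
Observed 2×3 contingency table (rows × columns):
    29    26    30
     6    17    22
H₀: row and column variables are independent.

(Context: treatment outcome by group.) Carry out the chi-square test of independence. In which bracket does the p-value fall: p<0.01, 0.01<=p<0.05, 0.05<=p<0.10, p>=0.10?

Row totals [85, 45], col totals [35, 43, 52], n=130
χ² = (29−22.88)²/22.88 + (26−28.12)²/28.12 + (30−34.00)²/34.00 + (6−12.12)²/12.12 + (17−14.88)²/14.88 + (22−18.00)²/18.00 = 6.5403
df = 2
p-value (upper-tail) = 0.03800
→ bracket: 0.01<=p<0.05

p-value bracket: 0.01<=p<0.05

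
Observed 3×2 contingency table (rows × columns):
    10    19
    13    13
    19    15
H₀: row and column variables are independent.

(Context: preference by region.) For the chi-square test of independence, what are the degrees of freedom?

degrees of freedom = 2

df = (r−1)(c−1) = (3−1)·(2−1) = 2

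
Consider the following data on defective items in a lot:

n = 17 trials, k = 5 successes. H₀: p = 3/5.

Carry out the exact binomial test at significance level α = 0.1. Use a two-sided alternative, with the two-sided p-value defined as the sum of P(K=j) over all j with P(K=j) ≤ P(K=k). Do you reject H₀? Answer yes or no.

Exact binomial: n=17, k=5, p₀=3/5=0.6000
P(X=j) = C(n,j)·p₀^j·(1−p₀)^(n−j); p = Σ P(X=j) over j with P(X=j) ≤ P(X=5)
p-value (two-sided) = 0.01268
At α=0.1: p < α → reject H₀

reject H₀: yes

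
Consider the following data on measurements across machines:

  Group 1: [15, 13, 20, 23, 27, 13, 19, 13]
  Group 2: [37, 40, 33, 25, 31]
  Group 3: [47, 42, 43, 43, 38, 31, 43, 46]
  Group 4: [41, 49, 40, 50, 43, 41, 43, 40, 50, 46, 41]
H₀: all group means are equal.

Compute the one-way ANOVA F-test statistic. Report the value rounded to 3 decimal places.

test statistic = 50.229

Group means [17.88, 33.20, 41.62, 44.00], grand mean 35.188
SSB = Σnᵢ(x̄ᵢ−x̄)² = 3603.325; SSW = ΣΣ(x−x̄ᵢ)² = 669.550
MSB = 3603.325/3 = 1201.1083; MSW = 669.550/28 = 23.9125
F = MSB/MSW = 50.2293
df = (3, 28)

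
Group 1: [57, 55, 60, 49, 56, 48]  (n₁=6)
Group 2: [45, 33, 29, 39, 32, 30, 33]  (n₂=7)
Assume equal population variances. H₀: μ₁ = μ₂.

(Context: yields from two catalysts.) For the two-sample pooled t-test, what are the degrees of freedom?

df = n₁ + n₂ − 2 = 6 + 7 − 2 = 11

degrees of freedom = 11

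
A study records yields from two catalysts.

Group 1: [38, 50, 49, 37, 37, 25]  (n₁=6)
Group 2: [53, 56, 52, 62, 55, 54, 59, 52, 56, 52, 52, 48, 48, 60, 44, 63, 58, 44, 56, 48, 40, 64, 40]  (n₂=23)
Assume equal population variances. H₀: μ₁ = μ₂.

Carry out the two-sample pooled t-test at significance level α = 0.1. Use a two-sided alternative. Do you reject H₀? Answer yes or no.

reject H₀: yes

x̄₁=39.333, s₁=9.223, n₁=6
x̄₂=52.870, s₂=6.818, n₂=23
s_p² = [5·9.223² + 22·6.818²]/27 = 53.6275
SE = √(s_p²·(1/6+1/23)) = 3.3570
t = (39.333−52.870)/3.3570 = -4.0322
df = 27
p-value (two-sided) = 0.00041
At α=0.1: p < α → reject H₀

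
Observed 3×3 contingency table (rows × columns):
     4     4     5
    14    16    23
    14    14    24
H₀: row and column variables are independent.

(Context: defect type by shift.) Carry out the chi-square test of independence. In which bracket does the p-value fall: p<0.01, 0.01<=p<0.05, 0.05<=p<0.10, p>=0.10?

p-value bracket: p>=0.10

Row totals [13, 53, 52], col totals [32, 34, 52], n=118
χ² = (4−3.53)²/3.53 + (4−3.75)²/3.75 + (5−5.73)²/5.73 + (14−14.37)²/14.37 + (16−15.27)²/15.27 + (23−23.36)²/23.36 + (14−14.10)²/14.10 + (14−14.98)²/14.98 + (24−22.92)²/22.92 = 0.3403
df = 4
p-value (upper-tail) = 0.98706
→ bracket: p>=0.10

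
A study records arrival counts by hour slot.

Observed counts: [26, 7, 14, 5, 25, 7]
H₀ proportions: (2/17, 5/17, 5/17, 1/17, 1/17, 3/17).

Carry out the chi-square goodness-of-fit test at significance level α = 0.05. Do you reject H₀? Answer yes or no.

n = 84; E_i = n·p_i = [9.88, 24.71, 24.71, 4.94, 4.94, 14.82]
χ² = (26−9.88)²/9.88 + (7−24.71)²/24.71 + (14−24.71)²/24.71 + (5−4.94)²/4.94 + (25−4.94)²/4.94 + (7−14.82)²/14.82 = 129.1746
df = 5
p-value (upper-tail) = 0.00000
At α=0.05: p < α → reject H₀

reject H₀: yes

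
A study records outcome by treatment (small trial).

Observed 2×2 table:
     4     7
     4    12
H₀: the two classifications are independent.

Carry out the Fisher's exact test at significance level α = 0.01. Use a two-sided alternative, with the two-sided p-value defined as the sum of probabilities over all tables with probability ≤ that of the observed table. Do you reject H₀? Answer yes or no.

Margins: r₁=11, r₂=16, c₁=8, c₂=19, n=27
p_obs = C(11,4)·C(16,4)/C(27,8); sum pmf over tables with pmf ≤ p_obs
p-value (two-sided) = 0.67536
At α=0.01: p ≥ α → fail to reject H₀

reject H₀: no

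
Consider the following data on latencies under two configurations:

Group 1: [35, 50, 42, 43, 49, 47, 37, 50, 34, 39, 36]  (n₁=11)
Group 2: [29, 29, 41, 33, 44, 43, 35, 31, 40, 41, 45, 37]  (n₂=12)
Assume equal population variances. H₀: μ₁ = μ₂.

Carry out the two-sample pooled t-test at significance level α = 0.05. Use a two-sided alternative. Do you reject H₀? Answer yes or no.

reject H₀: no

x̄₁=42.000, s₁=6.213, n₁=11
x̄₂=37.333, s₂=5.821, n₂=12
s_p² = [10·6.213² + 11·5.821²]/21 = 36.1270
SE = √(s_p²·(1/11+1/12)) = 2.5090
t = (42.000−37.333)/2.5090 = 1.8600
df = 21
p-value (two-sided) = 0.07695
At α=0.05: p ≥ α → fail to reject H₀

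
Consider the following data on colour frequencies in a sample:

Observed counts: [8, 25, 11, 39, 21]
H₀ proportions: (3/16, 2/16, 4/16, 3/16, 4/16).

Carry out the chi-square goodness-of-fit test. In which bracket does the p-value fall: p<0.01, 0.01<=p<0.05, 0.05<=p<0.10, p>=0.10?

p-value bracket: p<0.01

n = 104; E_i = n·p_i = [19.50, 13.00, 26.00, 19.50, 26.00]
χ² = (8−19.50)²/19.50 + (25−13.00)²/13.00 + (11−26.00)²/26.00 + (39−19.50)²/19.50 + (21−26.00)²/26.00 = 46.9744
df = 4
p-value (upper-tail) = 0.00000
→ bracket: p<0.01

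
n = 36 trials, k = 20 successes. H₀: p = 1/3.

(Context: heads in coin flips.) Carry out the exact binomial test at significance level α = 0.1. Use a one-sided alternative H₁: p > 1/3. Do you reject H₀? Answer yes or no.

reject H₀: yes

Exact binomial: n=36, k=20, p₀=1/3=0.3333
P(X≥20) from Σ C(n,i)·p₀^i·(1−p₀)^(n−i)
p-value (one-sided, H₁ greater) = 0.00499
At α=0.1: p < α → reject H₀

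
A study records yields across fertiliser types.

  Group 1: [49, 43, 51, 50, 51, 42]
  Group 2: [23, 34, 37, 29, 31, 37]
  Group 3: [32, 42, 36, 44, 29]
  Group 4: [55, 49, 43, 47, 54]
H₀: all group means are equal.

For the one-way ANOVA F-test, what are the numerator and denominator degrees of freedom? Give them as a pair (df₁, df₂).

degrees of freedom = [3, 18]

k = 4 groups, N = 22 total
df = (k−1, N−k) = (4−1, 22−4) = (3, 18)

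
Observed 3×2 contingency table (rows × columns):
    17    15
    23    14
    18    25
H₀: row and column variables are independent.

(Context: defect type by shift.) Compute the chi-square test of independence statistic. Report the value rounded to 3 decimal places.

test statistic = 3.315

Row totals [32, 37, 43], col totals [58, 54], n=112
χ² = (17−16.57)²/16.57 + (15−15.43)²/15.43 + (23−19.16)²/19.16 + (14−17.84)²/17.84 + (18−22.27)²/22.27 + (25−20.73)²/20.73 = 3.3151
df = 2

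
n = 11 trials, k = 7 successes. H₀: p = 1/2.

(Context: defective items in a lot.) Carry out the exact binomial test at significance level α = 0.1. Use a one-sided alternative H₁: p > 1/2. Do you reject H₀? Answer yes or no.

Exact binomial: n=11, k=7, p₀=1/2=0.5000
P(X≥7) from Σ C(n,i)·p₀^i·(1−p₀)^(n−i)
p-value (one-sided, H₁ greater) = 0.27441
At α=0.1: p ≥ α → fail to reject H₀

reject H₀: no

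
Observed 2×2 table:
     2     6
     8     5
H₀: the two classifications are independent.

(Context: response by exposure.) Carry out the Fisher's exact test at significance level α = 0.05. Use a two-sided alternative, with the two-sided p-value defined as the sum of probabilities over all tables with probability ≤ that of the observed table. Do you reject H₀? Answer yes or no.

Margins: r₁=8, r₂=13, c₁=10, c₂=11, n=21
p_obs = C(8,2)·C(13,8)/C(21,10); sum pmf over tables with pmf ≤ p_obs
p-value (two-sided) = 0.18266
At α=0.05: p ≥ α → fail to reject H₀

reject H₀: no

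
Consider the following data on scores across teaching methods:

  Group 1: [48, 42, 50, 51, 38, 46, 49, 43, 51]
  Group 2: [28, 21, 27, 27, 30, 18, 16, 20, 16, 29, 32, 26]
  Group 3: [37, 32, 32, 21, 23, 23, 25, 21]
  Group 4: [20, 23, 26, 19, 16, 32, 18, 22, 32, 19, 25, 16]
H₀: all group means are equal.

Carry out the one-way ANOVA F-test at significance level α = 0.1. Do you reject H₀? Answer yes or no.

Group means [46.44, 24.17, 26.75, 22.33], grand mean 29.024
SSB = Σnᵢ(x̄ᵢ−x̄)² = 3592.920; SSW = ΣΣ(x−x̄ᵢ)² = 1110.056
MSB = 3592.920/3 = 1197.6400; MSW = 1110.056/37 = 30.0015
F = MSB/MSW = 39.9193
df = (3, 37)
p-value (upper-tail) = 0.00000
At α=0.1: p < α → reject H₀

reject H₀: yes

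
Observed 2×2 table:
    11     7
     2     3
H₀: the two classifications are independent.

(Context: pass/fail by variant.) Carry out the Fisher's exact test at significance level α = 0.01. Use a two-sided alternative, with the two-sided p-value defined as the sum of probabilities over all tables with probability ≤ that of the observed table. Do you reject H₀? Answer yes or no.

Margins: r₁=18, r₂=5, c₁=13, c₂=10, n=23
p_obs = C(18,11)·C(5,2)/C(23,13); sum pmf over tables with pmf ≤ p_obs
p-value (two-sided) = 0.61752
At α=0.01: p ≥ α → fail to reject H₀

reject H₀: no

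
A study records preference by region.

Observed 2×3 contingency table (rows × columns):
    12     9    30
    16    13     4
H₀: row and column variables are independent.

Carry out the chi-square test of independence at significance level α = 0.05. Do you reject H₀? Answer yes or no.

Row totals [51, 33], col totals [28, 22, 34], n=84
χ² = (12−17.00)²/17.00 + (9−13.36)²/13.36 + (30−20.64)²/20.64 + (16−11.00)²/11.00 + (13−8.64)²/8.64 + (4−13.36)²/13.36 = 18.1577
df = 2
p-value (upper-tail) = 0.00011
At α=0.05: p < α → reject H₀

reject H₀: yes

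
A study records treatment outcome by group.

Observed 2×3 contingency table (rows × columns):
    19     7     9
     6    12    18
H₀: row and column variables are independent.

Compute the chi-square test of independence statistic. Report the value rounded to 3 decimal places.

test statistic = 11.064

Row totals [35, 36], col totals [25, 19, 27], n=71
χ² = (19−12.32)²/12.32 + (7−9.37)²/9.37 + (9−13.31)²/13.31 + (6−12.68)²/12.68 + (12−9.63)²/9.63 + (18−13.69)²/13.69 = 11.0639
df = 2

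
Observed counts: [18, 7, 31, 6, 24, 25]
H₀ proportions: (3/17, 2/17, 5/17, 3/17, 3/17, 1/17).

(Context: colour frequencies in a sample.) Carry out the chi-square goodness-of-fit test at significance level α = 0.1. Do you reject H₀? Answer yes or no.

n = 111; E_i = n·p_i = [19.59, 13.06, 32.65, 19.59, 19.59, 6.53]
χ² = (18−19.59)²/19.59 + (7−13.06)²/13.06 + (31−32.65)²/32.65 + (6−19.59)²/19.59 + (24−19.59)²/19.59 + (25−6.53)²/6.53 = 65.6928
df = 5
p-value (upper-tail) = 0.00000
At α=0.1: p < α → reject H₀

reject H₀: yes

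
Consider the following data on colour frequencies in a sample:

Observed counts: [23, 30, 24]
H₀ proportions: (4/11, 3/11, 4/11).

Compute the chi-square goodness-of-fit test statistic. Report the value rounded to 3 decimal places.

n = 77; E_i = n·p_i = [28.00, 21.00, 28.00]
χ² = (23−28.00)²/28.00 + (30−21.00)²/21.00 + (24−28.00)²/28.00 = 5.3214
df = 2

test statistic = 5.321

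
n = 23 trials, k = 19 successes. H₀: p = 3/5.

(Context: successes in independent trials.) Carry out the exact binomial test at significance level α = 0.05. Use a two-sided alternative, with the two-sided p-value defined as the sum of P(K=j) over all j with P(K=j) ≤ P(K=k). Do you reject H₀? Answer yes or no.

Exact binomial: n=23, k=19, p₀=3/5=0.6000
P(X=j) = C(n,j)·p₀^j·(1−p₀)^(n−j); p = Σ P(X=j) over j with P(X=j) ≤ P(X=19)
p-value (two-sided) = 0.03179
At α=0.05: p < α → reject H₀

reject H₀: yes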